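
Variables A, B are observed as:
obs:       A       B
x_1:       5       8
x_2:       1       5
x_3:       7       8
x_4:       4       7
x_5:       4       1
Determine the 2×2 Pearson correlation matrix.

Step 1 — column means:
  mean(A) = (5 + 1 + 7 + 4 + 4) / 5 = 21/5 = 4.2
  mean(B) = (8 + 5 + 8 + 7 + 1) / 5 = 29/5 = 5.8

Step 2 — sample variances and covariances s[i,j] = (1/(n-1)) · Σ_k (x_{k,i} - mean_i) · (x_{k,j} - mean_j), with n-1 = 4:
  s[A,A] = ((0.8)·(0.8) + (-3.2)·(-3.2) + (2.8)·(2.8) + (-0.2)·(-0.2) + (-0.2)·(-0.2)) / 4 = 18.8/4 = 4.7
  s[A,B] = ((0.8)·(2.2) + (-3.2)·(-0.8) + (2.8)·(2.2) + (-0.2)·(1.2) + (-0.2)·(-4.8)) / 4 = 11.2/4 = 2.8
  s[B,B] = ((2.2)·(2.2) + (-0.8)·(-0.8) + (2.2)·(2.2) + (1.2)·(1.2) + (-4.8)·(-4.8)) / 4 = 34.8/4 = 8.7
  Sample standard deviations s_i = √(s[i,i]):
  s(A) = √(4.7) = 2.1679
  s(B) = √(8.7) = 2.9496

Step 3 — r_{ij} = s_{ij} / (s_i · s_j):
  r[A,A] = 1 (diagonal).
  r[A,B] = 2.8 / (2.1679 · 2.9496) = 2.8 / 6.3945 = 0.4379
  r[B,B] = 1 (diagonal).

R is symmetric with unit diagonal. Assembling:

R = [[1, 0.4379],
 [0.4379, 1]]


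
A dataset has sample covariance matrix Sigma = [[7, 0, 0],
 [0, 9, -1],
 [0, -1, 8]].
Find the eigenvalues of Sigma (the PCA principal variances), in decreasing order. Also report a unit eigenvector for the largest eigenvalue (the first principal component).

Step 1 — characteristic polynomial p(λ) = det(λI - Sigma) = λ³ - tr·λ² + c_1·λ - det, where tr = trace, c_1 = sum of the principal 2×2 minors, det = det(Sigma):
  tr = 7 + 9 + 8 = 24,
  c_1 = (7·9 - (0)²) + (7·8 - (0)²) + (9·8 - (-1)²) = 63 + 56 + 71 = 190,
  det = 7·(9·8 - (-1)²) - (0)·((0)·8 - (-1)·(0)) + (0)·((0)·(-1) - 9·(0)) = 7·(71) - (0)·(0) + (0)·(0) = 497.
  So p(λ) = λ³ - 24λ² + 190λ - 497.
Step 2 — look for an integer root (rational root theorem: any rational root is an integer divisor of 497). Testing λ = 7:
  p(7) = 343 - 1176 + 1330 - 497 = 0  ✓
  Dividing out (λ - 7): p(λ) = (λ - 7)(λ² - 17λ + 71).
Step 3 — remaining eigenvalues from the quadratic λ² - 17λ + 71 = 0:
  Δ = 17² - 4·71 = 289 - 284 = 5,  λ = (17 ± √5)/2 = (17 ± 2.2361)/2 ≈ 9.618 or 7.382.
  Sorted: λ_1 = 9.618,  λ_2 = 7.382,  λ_3 = 7  (check: sum = 24 = tr ✓).

Step 4 — unit eigenvector for λ_1 ≈ 9.618: v spans the null space of (Sigma - λ_1 I), whose rows are
  r_1 = (-2.618, 0, 0),  r_2 = (0, -0.618, -1),  r_3 = (0, -1, -1.618).
  v is orthogonal to every row, so take v ∝ r_1 × r_2 = ((0)·(-1) - (0)·(-0.618), (0)·(0) - (-2.618)·(-1), (-2.618)·(-0.618) - (0)·(0)) ≈ (0, -2.618, 1.618).
  Rescale (multiply by -1 so the first nonzero entry is positive): u = (0, 2.618, -1.618).
  ||u|| = √((0)² + (2.618)² + (-1.618)²) = √(9.4721) ≈ 3.0777,  v_1 = u/||u|| ≈ (0, 0.8507, -0.5257) (||v_1|| = 1).

λ_1 = 9.618,  λ_2 = 7.382,  λ_3 = 7;  v_1 ≈ (0, 0.8507, -0.5257)


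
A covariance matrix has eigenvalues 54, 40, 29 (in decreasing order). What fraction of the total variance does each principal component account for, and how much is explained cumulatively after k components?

Step 1 — total variance = trace(Sigma) = Σ λ_i = 54 + 40 + 29 = 123.

Step 2 — fraction explained by component i = λ_i / Σ λ:
  PC1: 54/123 = 0.439
  PC2: 40/123 = 0.3252
  PC3: 29/123 = 0.2358

Step 3 — cumulative fraction after k components = (λ_1 + ... + λ_k) / Σ λ:
  k = 1: 54/123 = 0.439
  k = 2: (54 + 40)/123 = 94/123 = 0.7642
  k = 3: (54 + 40 + 29)/123 = 123/123 = 1

Summary (fraction, with percent):

explained: PC1 0.439 (43.9%), PC2 0.3252 (32.52%), PC3 0.2358 (23.58%);  cumulative: 0.439, 0.7642, 1


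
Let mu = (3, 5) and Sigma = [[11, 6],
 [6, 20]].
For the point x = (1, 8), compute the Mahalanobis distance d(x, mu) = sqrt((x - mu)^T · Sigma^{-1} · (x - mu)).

Step 1 — centre the observation: (x - mu) = (-2, 3).

Step 2 — invert Sigma. det(Sigma) = 11·20 - (6)² = 184.
  Sigma^{-1} = (1/det) · [[d, -b], [-b, a]] = [[0.1087, -0.0326],
 [-0.0326, 0.0598]].

Step 3 — form the quadratic (x - mu)^T · Sigma^{-1} · (x - mu):
  Sigma^{-1} · (x - mu) = (-0.3152, 0.2446).
  (x - mu)^T · [Sigma^{-1} · (x - mu)] = (-2)·(-0.3152) + (3)·(0.2446) = 1.3641.

Step 4 — take square root: d = √(1.3641) ≈ 1.168.

d(x, mu) = √(1.3641) ≈ 1.168


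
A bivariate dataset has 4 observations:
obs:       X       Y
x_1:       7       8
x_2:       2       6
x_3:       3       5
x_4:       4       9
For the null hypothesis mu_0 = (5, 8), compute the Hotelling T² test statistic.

Step 1 — sample mean vector:
  mean(X) = (7 + 2 + 3 + 4) / 4 = 16/4 = 4
  mean(Y) = (8 + 6 + 5 + 9) / 4 = 28/4 = 7
  x̄ = (4, 7),  deviation x̄ - mu_0 = (4, 7) - (5, 8) = (-1, -1).

Step 2 — sample covariance matrix, S[i,j] = (1/(n-1)) · Σ_k (x_{k,i} - mean_i) · (x_{k,j} - mean_j), divisor n-1 = 3:
  S[X,X] = ((3)·(3) + (-2)·(-2) + (-1)·(-1) + (0)·(0)) / 3 = 14/3 = 4.6667
  S[X,Y] = ((3)·(1) + (-2)·(-1) + (-1)·(-2) + (0)·(2)) / 3 = 7/3 = 2.3333
  S[Y,Y] = ((1)·(1) + (-1)·(-1) + (-2)·(-2) + (2)·(2)) / 3 = 10/3 = 3.3333
  S = [[4.6667, 2.3333],
 [2.3333, 3.3333]].

Step 3 — invert S. det(S) = 4.6667·3.3333 - (2.3333)² = 10.1111.
  S^{-1} = (1/det) · [[d, -b], [-b, a]] = [[0.3297, -0.2308],
 [-0.2308, 0.4615]].

Step 4 — quadratic form (x̄ - mu_0)^T · S^{-1} · (x̄ - mu_0):
  S^{-1} · (x̄ - mu_0) = (-0.0989, -0.2308),
  (x̄ - mu_0)^T · [...] = (-1)·(-0.0989) + (-1)·(-0.2308) = 0.3297.

Step 5 — scale by n: T² = 4 · 0.3297 = 1.3187.

T² ≈ 1.3187


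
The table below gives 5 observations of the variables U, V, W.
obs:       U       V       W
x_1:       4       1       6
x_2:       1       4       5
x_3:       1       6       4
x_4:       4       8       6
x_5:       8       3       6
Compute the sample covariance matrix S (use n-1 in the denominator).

Step 1 — column means:
  mean(U) = (4 + 1 + 1 + 4 + 8) / 5 = 18/5 = 3.6
  mean(V) = (1 + 4 + 6 + 8 + 3) / 5 = 22/5 = 4.4
  mean(W) = (6 + 5 + 4 + 6 + 6) / 5 = 27/5 = 5.4

Step 2 — sample covariance S[i,j] = (1/(n-1)) · Σ_k (x_{k,i} - mean_i) · (x_{k,j} - mean_j), with n-1 = 4.
  S[U,U] = ((0.4)·(0.4) + (-2.6)·(-2.6) + (-2.6)·(-2.6) + (0.4)·(0.4) + (4.4)·(4.4)) / 4 = 33.2/4 = 8.3
  S[U,V] = ((0.4)·(-3.4) + (-2.6)·(-0.4) + (-2.6)·(1.6) + (0.4)·(3.6) + (4.4)·(-1.4)) / 4 = -9.2/4 = -2.3
  S[U,W] = ((0.4)·(0.6) + (-2.6)·(-0.4) + (-2.6)·(-1.4) + (0.4)·(0.6) + (4.4)·(0.6)) / 4 = 7.8/4 = 1.95
  S[V,V] = ((-3.4)·(-3.4) + (-0.4)·(-0.4) + (1.6)·(1.6) + (3.6)·(3.6) + (-1.4)·(-1.4)) / 4 = 29.2/4 = 7.3
  S[V,W] = ((-3.4)·(0.6) + (-0.4)·(-0.4) + (1.6)·(-1.4) + (3.6)·(0.6) + (-1.4)·(0.6)) / 4 = -2.8/4 = -0.7
  S[W,W] = ((0.6)·(0.6) + (-0.4)·(-0.4) + (-1.4)·(-1.4) + (0.6)·(0.6) + (0.6)·(0.6)) / 4 = 3.2/4 = 0.8

S is symmetric (S[j,i] = S[i,j]). Assembling:

S = [[8.3, -2.3, 1.95],
 [-2.3, 7.3, -0.7],
 [1.95, -0.7, 0.8]]


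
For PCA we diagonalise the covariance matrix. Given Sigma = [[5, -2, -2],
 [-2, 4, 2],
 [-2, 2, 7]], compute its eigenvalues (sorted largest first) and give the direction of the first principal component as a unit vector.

Step 1 — characteristic polynomial p(λ) = det(λI - Sigma) = λ³ - tr·λ² + c_1·λ - det, where tr = trace, c_1 = sum of the principal 2×2 minors, det = det(Sigma):
  tr = 5 + 4 + 7 = 16,
  c_1 = (5·4 - (-2)²) + (5·7 - (-2)²) + (4·7 - (2)²) = 16 + 31 + 24 = 71,
  det = 5·(4·7 - (2)²) - (-2)·((-2)·7 - (2)·(-2)) + (-2)·((-2)·(2) - 4·(-2)) = 5·(24) - (-2)·(-10) + (-2)·(4) = 92.
  So p(λ) = λ³ - 16λ² + 71λ - 92.
Step 2 — look for an integer root (rational root theorem: any rational root is an integer divisor of 92). Testing λ = 4:
  p(4) = 64 - 256 + 284 - 92 = 0  ✓
  Dividing out (λ - 4): p(λ) = (λ - 4)(λ² - 12λ + 23).
Step 3 — remaining eigenvalues from the quadratic λ² - 12λ + 23 = 0:
  Δ = 12² - 4·23 = 144 - 92 = 52,  λ = (12 ± √52)/2 = (12 ± 7.2111)/2 ≈ 9.6056 or 2.3944.
  Sorted: λ_1 = 9.6056,  λ_2 = 4,  λ_3 = 2.3944  (check: sum = 16 = tr ✓).

Step 4 — unit eigenvector for λ_1 ≈ 9.6056: v spans the null space of (Sigma - λ_1 I), whose rows are
  r_1 = (-4.6056, -2, -2),  r_2 = (-2, -5.6056, 2),  r_3 = (-2, 2, -2.6056).
  v is orthogonal to every row, so take v ∝ r_1 × r_2 = ((-2)·(2) - (-2)·(-5.6056), (-2)·(-2) - (-4.6056)·(2), (-4.6056)·(-5.6056) - (-2)·(-2)) ≈ (-15.2111, 13.2111, 21.8167).
  Rescale (multiply by -1 so the first nonzero entry is positive): u = (15.2111, -13.2111, -21.8167).
  ||u|| = √((15.2111)² + (-13.2111)² + (-21.8167)²) = √(881.8773) ≈ 29.6964,  v_1 = u/||u|| ≈ (0.5122, -0.4449, -0.7347) (||v_1|| = 1).

λ_1 = 9.6056,  λ_2 = 4,  λ_3 = 2.3944;  v_1 ≈ (0.5122, -0.4449, -0.7347)


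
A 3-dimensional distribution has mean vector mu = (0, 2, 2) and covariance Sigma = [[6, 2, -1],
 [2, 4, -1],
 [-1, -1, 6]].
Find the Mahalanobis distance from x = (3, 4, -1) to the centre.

Step 1 — centre the observation: (x - mu) = (3, 2, -3).

Step 2 — invert Sigma (cofactor / det for 3×3, or solve directly):
  Sigma^{-1} = [[0.2018, -0.0965, 0.0175],
 [-0.0965, 0.307, 0.0351],
 [0.0175, 0.0351, 0.1754]].

Step 3 — form the quadratic (x - mu)^T · Sigma^{-1} · (x - mu):
  Sigma^{-1} · (x - mu) = (0.3596, 0.2193, -0.4035).
  (x - mu)^T · [Sigma^{-1} · (x - mu)] = (3)·(0.3596) + (2)·(0.2193) + (-3)·(-0.4035) = 2.7281.

Step 4 — take square root: d = √(2.7281) ≈ 1.6517.

d(x, mu) = √(2.7281) ≈ 1.6517


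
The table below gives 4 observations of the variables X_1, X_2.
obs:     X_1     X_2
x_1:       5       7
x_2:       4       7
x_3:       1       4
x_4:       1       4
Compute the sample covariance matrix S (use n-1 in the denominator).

Step 1 — column means:
  mean(X_1) = (5 + 4 + 1 + 1) / 4 = 11/4 = 2.75
  mean(X_2) = (7 + 7 + 4 + 4) / 4 = 22/4 = 5.5

Step 2 — sample covariance S[i,j] = (1/(n-1)) · Σ_k (x_{k,i} - mean_i) · (x_{k,j} - mean_j), with n-1 = 3.
  S[X_1,X_1] = ((2.25)·(2.25) + (1.25)·(1.25) + (-1.75)·(-1.75) + (-1.75)·(-1.75)) / 3 = 12.75/3 = 4.25
  S[X_1,X_2] = ((2.25)·(1.5) + (1.25)·(1.5) + (-1.75)·(-1.5) + (-1.75)·(-1.5)) / 3 = 10.5/3 = 3.5
  S[X_2,X_2] = ((1.5)·(1.5) + (1.5)·(1.5) + (-1.5)·(-1.5) + (-1.5)·(-1.5)) / 3 = 9/3 = 3

S is symmetric (S[j,i] = S[i,j]). Assembling:

S = [[4.25, 3.5],
 [3.5, 3]]


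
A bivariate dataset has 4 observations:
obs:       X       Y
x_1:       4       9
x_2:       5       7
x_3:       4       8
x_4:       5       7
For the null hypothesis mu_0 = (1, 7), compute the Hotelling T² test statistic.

Step 1 — sample mean vector:
  mean(X) = (4 + 5 + 4 + 5) / 4 = 18/4 = 4.5
  mean(Y) = (9 + 7 + 8 + 7) / 4 = 31/4 = 7.75
  x̄ = (4.5, 7.75),  deviation x̄ - mu_0 = (4.5, 7.75) - (1, 7) = (3.5, 0.75).

Step 2 — sample covariance matrix, S[i,j] = (1/(n-1)) · Σ_k (x_{k,i} - mean_i) · (x_{k,j} - mean_j), divisor n-1 = 3:
  S[X,X] = ((-0.5)·(-0.5) + (0.5)·(0.5) + (-0.5)·(-0.5) + (0.5)·(0.5)) / 3 = 1/3 = 0.3333
  S[X,Y] = ((-0.5)·(1.25) + (0.5)·(-0.75) + (-0.5)·(0.25) + (0.5)·(-0.75)) / 3 = -1.5/3 = -0.5
  S[Y,Y] = ((1.25)·(1.25) + (-0.75)·(-0.75) + (0.25)·(0.25) + (-0.75)·(-0.75)) / 3 = 2.75/3 = 0.9167
  S = [[0.3333, -0.5],
 [-0.5, 0.9167]].

Step 3 — invert S. det(S) = 0.3333·0.9167 - (-0.5)² = 0.0556.
  S^{-1} = (1/det) · [[d, -b], [-b, a]] = [[16.5, 9],
 [9, 6]].

Step 4 — quadratic form (x̄ - mu_0)^T · S^{-1} · (x̄ - mu_0):
  S^{-1} · (x̄ - mu_0) = (64.5, 36),
  (x̄ - mu_0)^T · [...] = (3.5)·(64.5) + (0.75)·(36) = 252.75.

Step 5 — scale by n: T² = 4 · 252.75 = 1011.

T² ≈ 1011


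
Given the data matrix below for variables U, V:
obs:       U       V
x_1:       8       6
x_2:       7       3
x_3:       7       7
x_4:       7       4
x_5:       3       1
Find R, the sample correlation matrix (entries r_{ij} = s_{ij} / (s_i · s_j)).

Step 1 — column means:
  mean(U) = (8 + 7 + 7 + 7 + 3) / 5 = 32/5 = 6.4
  mean(V) = (6 + 3 + 7 + 4 + 1) / 5 = 21/5 = 4.2

Step 2 — sample variances and covariances s[i,j] = (1/(n-1)) · Σ_k (x_{k,i} - mean_i) · (x_{k,j} - mean_j), with n-1 = 4:
  s[U,U] = ((1.6)·(1.6) + (0.6)·(0.6) + (0.6)·(0.6) + (0.6)·(0.6) + (-3.4)·(-3.4)) / 4 = 15.2/4 = 3.8
  s[U,V] = ((1.6)·(1.8) + (0.6)·(-1.2) + (0.6)·(2.8) + (0.6)·(-0.2) + (-3.4)·(-3.2)) / 4 = 14.6/4 = 3.65
  s[V,V] = ((1.8)·(1.8) + (-1.2)·(-1.2) + (2.8)·(2.8) + (-0.2)·(-0.2) + (-3.2)·(-3.2)) / 4 = 22.8/4 = 5.7
  Sample standard deviations s_i = √(s[i,i]):
  s(U) = √(3.8) = 1.9494
  s(V) = √(5.7) = 2.3875

Step 3 — r_{ij} = s_{ij} / (s_i · s_j):
  r[U,U] = 1 (diagonal).
  r[U,V] = 3.65 / (1.9494 · 2.3875) = 3.65 / 4.654 = 0.7843
  r[V,V] = 1 (diagonal).

R is symmetric with unit diagonal. Assembling:

R = [[1, 0.7843],
 [0.7843, 1]]


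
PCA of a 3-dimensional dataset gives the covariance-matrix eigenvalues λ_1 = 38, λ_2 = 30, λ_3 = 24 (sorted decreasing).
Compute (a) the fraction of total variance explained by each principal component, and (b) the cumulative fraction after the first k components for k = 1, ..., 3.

Step 1 — total variance = trace(Sigma) = Σ λ_i = 38 + 30 + 24 = 92.

Step 2 — fraction explained by component i = λ_i / Σ λ:
  PC1: 38/92 = 0.413
  PC2: 30/92 = 0.3261
  PC3: 24/92 = 0.2609

Step 3 — cumulative fraction after k components = (λ_1 + ... + λ_k) / Σ λ:
  k = 1: 38/92 = 0.413
  k = 2: (38 + 30)/92 = 68/92 = 0.7391
  k = 3: (38 + 30 + 24)/92 = 92/92 = 1

Summary (fraction, with percent):

explained: PC1 0.413 (41.3%), PC2 0.3261 (32.61%), PC3 0.2609 (26.09%);  cumulative: 0.413, 0.7391, 1


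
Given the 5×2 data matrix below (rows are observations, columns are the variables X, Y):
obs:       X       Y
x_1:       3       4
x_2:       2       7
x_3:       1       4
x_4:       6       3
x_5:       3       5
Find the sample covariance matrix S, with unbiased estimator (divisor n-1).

Step 1 — column means:
  mean(X) = (3 + 2 + 1 + 6 + 3) / 5 = 15/5 = 3
  mean(Y) = (4 + 7 + 4 + 3 + 5) / 5 = 23/5 = 4.6

Step 2 — sample covariance S[i,j] = (1/(n-1)) · Σ_k (x_{k,i} - mean_i) · (x_{k,j} - mean_j), with n-1 = 4.
  S[X,X] = ((0)·(0) + (-1)·(-1) + (-2)·(-2) + (3)·(3) + (0)·(0)) / 4 = 14/4 = 3.5
  S[X,Y] = ((0)·(-0.6) + (-1)·(2.4) + (-2)·(-0.6) + (3)·(-1.6) + (0)·(0.4)) / 4 = -6/4 = -1.5
  S[Y,Y] = ((-0.6)·(-0.6) + (2.4)·(2.4) + (-0.6)·(-0.6) + (-1.6)·(-1.6) + (0.4)·(0.4)) / 4 = 9.2/4 = 2.3

S is symmetric (S[j,i] = S[i,j]). Assembling:

S = [[3.5, -1.5],
 [-1.5, 2.3]]


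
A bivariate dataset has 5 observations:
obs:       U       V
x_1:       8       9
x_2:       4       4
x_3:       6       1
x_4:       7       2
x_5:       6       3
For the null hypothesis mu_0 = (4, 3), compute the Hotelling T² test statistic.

Step 1 — sample mean vector:
  mean(U) = (8 + 4 + 6 + 7 + 6) / 5 = 31/5 = 6.2
  mean(V) = (9 + 4 + 1 + 2 + 3) / 5 = 19/5 = 3.8
  x̄ = (6.2, 3.8),  deviation x̄ - mu_0 = (6.2, 3.8) - (4, 3) = (2.2, 0.8).

Step 2 — sample covariance matrix, S[i,j] = (1/(n-1)) · Σ_k (x_{k,i} - mean_i) · (x_{k,j} - mean_j), divisor n-1 = 4:
  S[U,U] = ((1.8)·(1.8) + (-2.2)·(-2.2) + (-0.2)·(-0.2) + (0.8)·(0.8) + (-0.2)·(-0.2)) / 4 = 8.8/4 = 2.2
  S[U,V] = ((1.8)·(5.2) + (-2.2)·(0.2) + (-0.2)·(-2.8) + (0.8)·(-1.8) + (-0.2)·(-0.8)) / 4 = 8.2/4 = 2.05
  S[V,V] = ((5.2)·(5.2) + (0.2)·(0.2) + (-2.8)·(-2.8) + (-1.8)·(-1.8) + (-0.8)·(-0.8)) / 4 = 38.8/4 = 9.7
  S = [[2.2, 2.05],
 [2.05, 9.7]].

Step 3 — invert S. det(S) = 2.2·9.7 - (2.05)² = 17.1375.
  S^{-1} = (1/det) · [[d, -b], [-b, a]] = [[0.566, -0.1196],
 [-0.1196, 0.1284]].

Step 4 — quadratic form (x̄ - mu_0)^T · S^{-1} · (x̄ - mu_0):
  S^{-1} · (x̄ - mu_0) = (1.1495, -0.1605),
  (x̄ - mu_0)^T · [...] = (2.2)·(1.1495) + (0.8)·(-0.1605) = 2.4006.

Step 5 — scale by n: T² = 5 · 2.4006 = 12.0029.

T² ≈ 12.0029


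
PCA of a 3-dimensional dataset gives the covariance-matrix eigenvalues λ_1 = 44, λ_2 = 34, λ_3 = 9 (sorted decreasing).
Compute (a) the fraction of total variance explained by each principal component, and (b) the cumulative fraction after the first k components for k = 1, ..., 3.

Step 1 — total variance = trace(Sigma) = Σ λ_i = 44 + 34 + 9 = 87.

Step 2 — fraction explained by component i = λ_i / Σ λ:
  PC1: 44/87 = 0.5057
  PC2: 34/87 = 0.3908
  PC3: 9/87 = 0.1034

Step 3 — cumulative fraction after k components = (λ_1 + ... + λ_k) / Σ λ:
  k = 1: 44/87 = 0.5057
  k = 2: (44 + 34)/87 = 78/87 = 0.8966
  k = 3: (44 + 34 + 9)/87 = 87/87 = 1

Summary (fraction, with percent):

explained: PC1 0.5057 (50.57%), PC2 0.3908 (39.08%), PC3 0.1034 (10.34%);  cumulative: 0.5057, 0.8966, 1


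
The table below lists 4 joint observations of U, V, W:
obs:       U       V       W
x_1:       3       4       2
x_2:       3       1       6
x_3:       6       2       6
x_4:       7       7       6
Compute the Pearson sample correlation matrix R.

Step 1 — column means:
  mean(U) = (3 + 3 + 6 + 7) / 4 = 19/4 = 4.75
  mean(V) = (4 + 1 + 2 + 7) / 4 = 14/4 = 3.5
  mean(W) = (2 + 6 + 6 + 6) / 4 = 20/4 = 5

Step 2 — sample variances and covariances s[i,j] = (1/(n-1)) · Σ_k (x_{k,i} - mean_i) · (x_{k,j} - mean_j), with n-1 = 3:
  s[U,U] = ((-1.75)·(-1.75) + (-1.75)·(-1.75) + (1.25)·(1.25) + (2.25)·(2.25)) / 3 = 12.75/3 = 4.25
  s[U,V] = ((-1.75)·(0.5) + (-1.75)·(-2.5) + (1.25)·(-1.5) + (2.25)·(3.5)) / 3 = 9.5/3 = 3.1667
  s[U,W] = ((-1.75)·(-3) + (-1.75)·(1) + (1.25)·(1) + (2.25)·(1)) / 3 = 7/3 = 2.3333
  s[V,V] = ((0.5)·(0.5) + (-2.5)·(-2.5) + (-1.5)·(-1.5) + (3.5)·(3.5)) / 3 = 21/3 = 7
  s[V,W] = ((0.5)·(-3) + (-2.5)·(1) + (-1.5)·(1) + (3.5)·(1)) / 3 = -2/3 = -0.6667
  s[W,W] = ((-3)·(-3) + (1)·(1) + (1)·(1) + (1)·(1)) / 3 = 12/3 = 4
  Sample standard deviations s_i = √(s[i,i]):
  s(U) = √(4.25) = 2.0616
  s(V) = √(7) = 2.6458
  s(W) = √(4) = 2

Step 3 — r_{ij} = s_{ij} / (s_i · s_j):
  r[U,U] = 1 (diagonal).
  r[U,V] = 3.1667 / (2.0616 · 2.6458) = 3.1667 / 5.4544 = 0.5806
  r[U,W] = 2.3333 / (2.0616 · 2) = 2.3333 / 4.1231 = 0.5659
  r[V,V] = 1 (diagonal).
  r[V,W] = -0.6667 / (2.6458 · 2) = -0.6667 / 5.2915 = -0.126
  r[W,W] = 1 (diagonal).

R is symmetric with unit diagonal. Assembling:

R = [[1, 0.5806, 0.5659],
 [0.5806, 1, -0.126],
 [0.5659, -0.126, 1]]


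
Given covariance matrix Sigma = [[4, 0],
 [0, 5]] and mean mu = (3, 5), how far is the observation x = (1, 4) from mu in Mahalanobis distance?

Step 1 — centre the observation: (x - mu) = (-2, -1).

Step 2 — invert Sigma. det(Sigma) = 4·5 - (0)² = 20.
  Sigma^{-1} = (1/det) · [[d, -b], [-b, a]] = [[0.25, 0],
 [0, 0.2]].

Step 3 — form the quadratic (x - mu)^T · Sigma^{-1} · (x - mu):
  Sigma^{-1} · (x - mu) = (-0.5, -0.2).
  (x - mu)^T · [Sigma^{-1} · (x - mu)] = (-2)·(-0.5) + (-1)·(-0.2) = 1.2.

Step 4 — take square root: d = √(1.2) ≈ 1.0954.

d(x, mu) = √(1.2) ≈ 1.0954


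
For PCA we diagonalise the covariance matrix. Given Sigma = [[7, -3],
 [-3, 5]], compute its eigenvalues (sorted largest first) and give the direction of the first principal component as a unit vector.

Step 1 — characteristic polynomial of 2×2 Sigma:
  det(Sigma - λI) = λ² - trace · λ + det = 0.
  trace = 7 + 5 = 12, det = 7·5 - (-3)² = 26.
Step 2 — discriminant:
  Δ = trace² - 4·det = 144 - 104 = 40.
Step 3 — eigenvalues:
  λ = (trace ± √Δ)/2 = (12 ± 6.3246)/2,
  λ_1 = 9.1623,  λ_2 = 2.8377.

Step 4 — unit eigenvector for λ_1: solve (Sigma - λ_1 I)v = 0. First row:
  (7 - 9.1623)·v_x + (-3)·v_y = 0, i.e. (-2.1623)·v_x + (-3)·v_y = 0,
  so v ∝ (b, λ_1 - a) = (-3, 2.1623); multiply by -1 so the first entry is positive: u = (3, -2.1623).
  ||u|| = √((3)² + (-2.1623)²) = √(13.6754) ≈ 3.698,
  v_1 = u/||u|| ≈ (0.8112, -0.5847) (||v_1|| = 1).

λ_1 = 9.1623,  λ_2 = 2.8377;  v_1 ≈ (0.8112, -0.5847)


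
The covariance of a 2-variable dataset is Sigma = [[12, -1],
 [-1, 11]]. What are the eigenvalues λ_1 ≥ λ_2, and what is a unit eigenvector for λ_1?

Step 1 — characteristic polynomial of 2×2 Sigma:
  det(Sigma - λI) = λ² - trace · λ + det = 0.
  trace = 12 + 11 = 23, det = 12·11 - (-1)² = 131.
Step 2 — discriminant:
  Δ = trace² - 4·det = 529 - 524 = 5.
Step 3 — eigenvalues:
  λ = (trace ± √Δ)/2 = (23 ± 2.2361)/2,
  λ_1 = 12.618,  λ_2 = 10.382.

Step 4 — unit eigenvector for λ_1: solve (Sigma - λ_1 I)v = 0. First row:
  (12 - 12.618)·v_x + (-1)·v_y = 0, i.e. (-0.618)·v_x + (-1)·v_y = 0,
  so v ∝ (b, λ_1 - a) = (-1, 0.618); multiply by -1 so the first entry is positive: u = (1, -0.618).
  ||u|| = √((1)² + (-0.618)²) = √(1.382) ≈ 1.1756,
  v_1 = u/||u|| ≈ (0.8507, -0.5257) (||v_1|| = 1).

λ_1 = 12.618,  λ_2 = 10.382;  v_1 ≈ (0.8507, -0.5257)


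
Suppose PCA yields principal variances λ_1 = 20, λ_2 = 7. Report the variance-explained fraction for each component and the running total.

Step 1 — total variance = trace(Sigma) = Σ λ_i = 20 + 7 = 27.

Step 2 — fraction explained by component i = λ_i / Σ λ:
  PC1: 20/27 = 0.7407
  PC2: 7/27 = 0.2593

Step 3 — cumulative fraction after k components = (λ_1 + ... + λ_k) / Σ λ:
  k = 1: 20/27 = 0.7407
  k = 2: (20 + 7)/27 = 27/27 = 1

Summary (fraction, with percent):

explained: PC1 0.7407 (74.07%), PC2 0.2593 (25.93%);  cumulative: 0.7407, 1


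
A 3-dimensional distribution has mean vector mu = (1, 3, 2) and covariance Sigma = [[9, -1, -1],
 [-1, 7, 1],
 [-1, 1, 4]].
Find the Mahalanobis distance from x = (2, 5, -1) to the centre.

Step 1 — centre the observation: (x - mu) = (1, 2, -3).

Step 2 — invert Sigma (cofactor / det for 3×3, or solve directly):
  Sigma^{-1} = [[0.1154, 0.0128, 0.0256],
 [0.0128, 0.1496, -0.0342],
 [0.0256, -0.0342, 0.265]].

Step 3 — form the quadratic (x - mu)^T · Sigma^{-1} · (x - mu):
  Sigma^{-1} · (x - mu) = (0.0641, 0.4145, -0.8376).
  (x - mu)^T · [Sigma^{-1} · (x - mu)] = (1)·(0.0641) + (2)·(0.4145) + (-3)·(-0.8376) = 3.406.

Step 4 — take square root: d = √(3.406) ≈ 1.8455.

d(x, mu) = √(3.406) ≈ 1.8455


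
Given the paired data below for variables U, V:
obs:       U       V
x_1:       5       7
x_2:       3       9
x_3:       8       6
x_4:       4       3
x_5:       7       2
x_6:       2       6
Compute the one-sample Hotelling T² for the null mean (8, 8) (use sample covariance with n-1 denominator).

Step 1 — sample mean vector:
  mean(U) = (5 + 3 + 8 + 4 + 7 + 2) / 6 = 29/6 = 4.8333
  mean(V) = (7 + 9 + 6 + 3 + 2 + 6) / 6 = 33/6 = 5.5
  x̄ = (4.8333, 5.5),  deviation x̄ - mu_0 = (4.8333, 5.5) - (8, 8) = (-3.1667, -2.5).

Step 2 — sample covariance matrix, S[i,j] = (1/(n-1)) · Σ_k (x_{k,i} - mean_i) · (x_{k,j} - mean_j), divisor n-1 = 5:
  S[U,U] = ((0.1667)·(0.1667) + (-1.8333)·(-1.8333) + (3.1667)·(3.1667) + (-0.8333)·(-0.8333) + (2.1667)·(2.1667) + (-2.8333)·(-2.8333)) / 5 = 26.8333/5 = 5.3667
  S[U,V] = ((0.1667)·(1.5) + (-1.8333)·(3.5) + (3.1667)·(0.5) + (-0.8333)·(-2.5) + (2.1667)·(-3.5) + (-2.8333)·(0.5)) / 5 = -11.5/5 = -2.3
  S[V,V] = ((1.5)·(1.5) + (3.5)·(3.5) + (0.5)·(0.5) + (-2.5)·(-2.5) + (-3.5)·(-3.5) + (0.5)·(0.5)) / 5 = 33.5/5 = 6.7
  S = [[5.3667, -2.3],
 [-2.3, 6.7]].

Step 3 — invert S. det(S) = 5.3667·6.7 - (-2.3)² = 30.6667.
  S^{-1} = (1/det) · [[d, -b], [-b, a]] = [[0.2185, 0.075],
 [0.075, 0.175]].

Step 4 — quadratic form (x̄ - mu_0)^T · S^{-1} · (x̄ - mu_0):
  S^{-1} · (x̄ - mu_0) = (-0.8793, -0.675),
  (x̄ - mu_0)^T · [...] = (-3.1667)·(-0.8793) + (-2.5)·(-0.675) = 4.4721.

Step 5 — scale by n: T² = 6 · 4.4721 = 26.8326.

T² ≈ 26.8326


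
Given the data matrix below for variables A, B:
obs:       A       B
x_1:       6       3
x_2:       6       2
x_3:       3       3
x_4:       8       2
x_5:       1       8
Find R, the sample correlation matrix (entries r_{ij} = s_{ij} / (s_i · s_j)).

Step 1 — column means:
  mean(A) = (6 + 6 + 3 + 8 + 1) / 5 = 24/5 = 4.8
  mean(B) = (3 + 2 + 3 + 2 + 8) / 5 = 18/5 = 3.6

Step 2 — sample variances and covariances s[i,j] = (1/(n-1)) · Σ_k (x_{k,i} - mean_i) · (x_{k,j} - mean_j), with n-1 = 4:
  s[A,A] = ((1.2)·(1.2) + (1.2)·(1.2) + (-1.8)·(-1.8) + (3.2)·(3.2) + (-3.8)·(-3.8)) / 4 = 30.8/4 = 7.7
  s[A,B] = ((1.2)·(-0.6) + (1.2)·(-1.6) + (-1.8)·(-0.6) + (3.2)·(-1.6) + (-3.8)·(4.4)) / 4 = -23.4/4 = -5.85
  s[B,B] = ((-0.6)·(-0.6) + (-1.6)·(-1.6) + (-0.6)·(-0.6) + (-1.6)·(-1.6) + (4.4)·(4.4)) / 4 = 25.2/4 = 6.3
  Sample standard deviations s_i = √(s[i,i]):
  s(A) = √(7.7) = 2.7749
  s(B) = √(6.3) = 2.51

Step 3 — r_{ij} = s_{ij} / (s_i · s_j):
  r[A,A] = 1 (diagonal).
  r[A,B] = -5.85 / (2.7749 · 2.51) = -5.85 / 6.9649 = -0.8399
  r[B,B] = 1 (diagonal).

R is symmetric with unit diagonal. Assembling:

R = [[1, -0.8399],
 [-0.8399, 1]]


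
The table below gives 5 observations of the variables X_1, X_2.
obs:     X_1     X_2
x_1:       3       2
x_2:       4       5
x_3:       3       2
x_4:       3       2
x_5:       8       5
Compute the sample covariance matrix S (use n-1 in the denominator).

Step 1 — column means:
  mean(X_1) = (3 + 4 + 3 + 3 + 8) / 5 = 21/5 = 4.2
  mean(X_2) = (2 + 5 + 2 + 2 + 5) / 5 = 16/5 = 3.2

Step 2 — sample covariance S[i,j] = (1/(n-1)) · Σ_k (x_{k,i} - mean_i) · (x_{k,j} - mean_j), with n-1 = 4.
  S[X_1,X_1] = ((-1.2)·(-1.2) + (-0.2)·(-0.2) + (-1.2)·(-1.2) + (-1.2)·(-1.2) + (3.8)·(3.8)) / 4 = 18.8/4 = 4.7
  S[X_1,X_2] = ((-1.2)·(-1.2) + (-0.2)·(1.8) + (-1.2)·(-1.2) + (-1.2)·(-1.2) + (3.8)·(1.8)) / 4 = 10.8/4 = 2.7
  S[X_2,X_2] = ((-1.2)·(-1.2) + (1.8)·(1.8) + (-1.2)·(-1.2) + (-1.2)·(-1.2) + (1.8)·(1.8)) / 4 = 10.8/4 = 2.7

S is symmetric (S[j,i] = S[i,j]). Assembling:

S = [[4.7, 2.7],
 [2.7, 2.7]]


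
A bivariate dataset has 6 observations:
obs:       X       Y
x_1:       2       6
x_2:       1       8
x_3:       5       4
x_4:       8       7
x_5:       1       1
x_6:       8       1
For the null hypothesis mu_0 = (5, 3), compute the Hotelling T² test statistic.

Step 1 — sample mean vector:
  mean(X) = (2 + 1 + 5 + 8 + 1 + 8) / 6 = 25/6 = 4.1667
  mean(Y) = (6 + 8 + 4 + 7 + 1 + 1) / 6 = 27/6 = 4.5
  x̄ = (4.1667, 4.5),  deviation x̄ - mu_0 = (4.1667, 4.5) - (5, 3) = (-0.8333, 1.5).

Step 2 — sample covariance matrix, S[i,j] = (1/(n-1)) · Σ_k (x_{k,i} - mean_i) · (x_{k,j} - mean_j), divisor n-1 = 5:
  S[X,X] = ((-2.1667)·(-2.1667) + (-3.1667)·(-3.1667) + (0.8333)·(0.8333) + (3.8333)·(3.8333) + (-3.1667)·(-3.1667) + (3.8333)·(3.8333)) / 5 = 54.8333/5 = 10.9667
  S[X,Y] = ((-2.1667)·(1.5) + (-3.1667)·(3.5) + (0.8333)·(-0.5) + (3.8333)·(2.5) + (-3.1667)·(-3.5) + (3.8333)·(-3.5)) / 5 = -7.5/5 = -1.5
  S[Y,Y] = ((1.5)·(1.5) + (3.5)·(3.5) + (-0.5)·(-0.5) + (2.5)·(2.5) + (-3.5)·(-3.5) + (-3.5)·(-3.5)) / 5 = 45.5/5 = 9.1
  S = [[10.9667, -1.5],
 [-1.5, 9.1]].

Step 3 — invert S. det(S) = 10.9667·9.1 - (-1.5)² = 97.5467.
  S^{-1} = (1/det) · [[d, -b], [-b, a]] = [[0.0933, 0.0154],
 [0.0154, 0.1124]].

Step 4 — quadratic form (x̄ - mu_0)^T · S^{-1} · (x̄ - mu_0):
  S^{-1} · (x̄ - mu_0) = (-0.0547, 0.1558),
  (x̄ - mu_0)^T · [...] = (-0.8333)·(-0.0547) + (1.5)·(0.1558) = 0.2793.

Step 5 — scale by n: T² = 6 · 0.2793 = 1.6758.

T² ≈ 1.6758


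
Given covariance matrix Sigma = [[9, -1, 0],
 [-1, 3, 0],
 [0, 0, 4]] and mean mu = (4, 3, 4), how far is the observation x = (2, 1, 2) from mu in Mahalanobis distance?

Step 1 — centre the observation: (x - mu) = (-2, -2, -2).

Step 2 — invert Sigma (cofactor / det for 3×3, or solve directly):
  Sigma^{-1} = [[0.1154, 0.0385, 0],
 [0.0385, 0.3462, 0],
 [0, 0, 0.25]].

Step 3 — form the quadratic (x - mu)^T · Sigma^{-1} · (x - mu):
  Sigma^{-1} · (x - mu) = (-0.3077, -0.7692, -0.5).
  (x - mu)^T · [Sigma^{-1} · (x - mu)] = (-2)·(-0.3077) + (-2)·(-0.7692) + (-2)·(-0.5) = 3.1538.

Step 4 — take square root: d = √(3.1538) ≈ 1.7759.

d(x, mu) = √(3.1538) ≈ 1.7759


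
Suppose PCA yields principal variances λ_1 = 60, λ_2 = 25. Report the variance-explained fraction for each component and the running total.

Step 1 — total variance = trace(Sigma) = Σ λ_i = 60 + 25 = 85.

Step 2 — fraction explained by component i = λ_i / Σ λ:
  PC1: 60/85 = 0.7059
  PC2: 25/85 = 0.2941

Step 3 — cumulative fraction after k components = (λ_1 + ... + λ_k) / Σ λ:
  k = 1: 60/85 = 0.7059
  k = 2: (60 + 25)/85 = 85/85 = 1

Summary (fraction, with percent):

explained: PC1 0.7059 (70.59%), PC2 0.2941 (29.41%);  cumulative: 0.7059, 1


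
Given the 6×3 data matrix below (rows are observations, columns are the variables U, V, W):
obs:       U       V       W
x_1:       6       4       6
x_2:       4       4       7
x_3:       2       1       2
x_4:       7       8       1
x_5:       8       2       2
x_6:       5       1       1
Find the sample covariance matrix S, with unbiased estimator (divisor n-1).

Step 1 — column means:
  mean(U) = (6 + 4 + 2 + 7 + 8 + 5) / 6 = 32/6 = 5.3333
  mean(V) = (4 + 4 + 1 + 8 + 2 + 1) / 6 = 20/6 = 3.3333
  mean(W) = (6 + 7 + 2 + 1 + 2 + 1) / 6 = 19/6 = 3.1667

Step 2 — sample covariance S[i,j] = (1/(n-1)) · Σ_k (x_{k,i} - mean_i) · (x_{k,j} - mean_j), with n-1 = 5.
  S[U,U] = ((0.6667)·(0.6667) + (-1.3333)·(-1.3333) + (-3.3333)·(-3.3333) + (1.6667)·(1.6667) + (2.6667)·(2.6667) + (-0.3333)·(-0.3333)) / 5 = 23.3333/5 = 4.6667
  S[U,V] = ((0.6667)·(0.6667) + (-1.3333)·(0.6667) + (-3.3333)·(-2.3333) + (1.6667)·(4.6667) + (2.6667)·(-1.3333) + (-0.3333)·(-2.3333)) / 5 = 12.3333/5 = 2.4667
  S[U,W] = ((0.6667)·(2.8333) + (-1.3333)·(3.8333) + (-3.3333)·(-1.1667) + (1.6667)·(-2.1667) + (2.6667)·(-1.1667) + (-0.3333)·(-2.1667)) / 5 = -5.3333/5 = -1.0667
  S[V,V] = ((0.6667)·(0.6667) + (0.6667)·(0.6667) + (-2.3333)·(-2.3333) + (4.6667)·(4.6667) + (-1.3333)·(-1.3333) + (-2.3333)·(-2.3333)) / 5 = 35.3333/5 = 7.0667
  S[V,W] = ((0.6667)·(2.8333) + (0.6667)·(3.8333) + (-2.3333)·(-1.1667) + (4.6667)·(-2.1667) + (-1.3333)·(-1.1667) + (-2.3333)·(-2.1667)) / 5 = 3.6667/5 = 0.7333
  S[W,W] = ((2.8333)·(2.8333) + (3.8333)·(3.8333) + (-1.1667)·(-1.1667) + (-2.1667)·(-2.1667) + (-1.1667)·(-1.1667) + (-2.1667)·(-2.1667)) / 5 = 34.8333/5 = 6.9667

S is symmetric (S[j,i] = S[i,j]). Assembling:

S = [[4.6667, 2.4667, -1.0667],
 [2.4667, 7.0667, 0.7333],
 [-1.0667, 0.7333, 6.9667]]


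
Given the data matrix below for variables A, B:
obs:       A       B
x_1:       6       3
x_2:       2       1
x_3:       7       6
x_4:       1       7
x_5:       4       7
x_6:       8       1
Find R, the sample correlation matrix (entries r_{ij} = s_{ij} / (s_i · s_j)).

Step 1 — column means:
  mean(A) = (6 + 2 + 7 + 1 + 4 + 8) / 6 = 28/6 = 4.6667
  mean(B) = (3 + 1 + 6 + 7 + 7 + 1) / 6 = 25/6 = 4.1667

Step 2 — sample variances and covariances s[i,j] = (1/(n-1)) · Σ_k (x_{k,i} - mean_i) · (x_{k,j} - mean_j), with n-1 = 5:
  s[A,A] = ((1.3333)·(1.3333) + (-2.6667)·(-2.6667) + (2.3333)·(2.3333) + (-3.6667)·(-3.6667) + (-0.6667)·(-0.6667) + (3.3333)·(3.3333)) / 5 = 39.3333/5 = 7.8667
  s[A,B] = ((1.3333)·(-1.1667) + (-2.6667)·(-3.1667) + (2.3333)·(1.8333) + (-3.6667)·(2.8333) + (-0.6667)·(2.8333) + (3.3333)·(-3.1667)) / 5 = -11.6667/5 = -2.3333
  s[B,B] = ((-1.1667)·(-1.1667) + (-3.1667)·(-3.1667) + (1.8333)·(1.8333) + (2.8333)·(2.8333) + (2.8333)·(2.8333) + (-3.1667)·(-3.1667)) / 5 = 40.8333/5 = 8.1667
  Sample standard deviations s_i = √(s[i,i]):
  s(A) = √(7.8667) = 2.8048
  s(B) = √(8.1667) = 2.8577

Step 3 — r_{ij} = s_{ij} / (s_i · s_j):
  r[A,A] = 1 (diagonal).
  r[A,B] = -2.3333 / (2.8048 · 2.8577) = -2.3333 / 8.0153 = -0.2911
  r[B,B] = 1 (diagonal).

R is symmetric with unit diagonal. Assembling:

R = [[1, -0.2911],
 [-0.2911, 1]]


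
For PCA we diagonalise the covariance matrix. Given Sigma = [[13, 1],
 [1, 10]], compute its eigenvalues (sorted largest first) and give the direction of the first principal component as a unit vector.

Step 1 — characteristic polynomial of 2×2 Sigma:
  det(Sigma - λI) = λ² - trace · λ + det = 0.
  trace = 13 + 10 = 23, det = 13·10 - (1)² = 129.
Step 2 — discriminant:
  Δ = trace² - 4·det = 529 - 516 = 13.
Step 3 — eigenvalues:
  λ = (trace ± √Δ)/2 = (23 ± 3.6056)/2,
  λ_1 = 13.3028,  λ_2 = 9.6972.

Step 4 — unit eigenvector for λ_1: solve (Sigma - λ_1 I)v = 0. First row:
  (13 - 13.3028)·v_x + (1)·v_y = 0, i.e. (-0.3028)·v_x + (1)·v_y = 0,
  so v ∝ (b, λ_1 - a) = (1, 0.3028) = u.
  ||u|| = √((1)² + (0.3028)²) = √(1.0917) ≈ 1.0448,
  v_1 = u/||u|| ≈ (0.9571, 0.2898) (||v_1|| = 1).

λ_1 = 13.3028,  λ_2 = 9.6972;  v_1 ≈ (0.9571, 0.2898)


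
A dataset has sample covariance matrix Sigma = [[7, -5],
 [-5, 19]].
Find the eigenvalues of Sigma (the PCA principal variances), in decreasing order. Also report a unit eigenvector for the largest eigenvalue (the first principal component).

Step 1 — characteristic polynomial of 2×2 Sigma:
  det(Sigma - λI) = λ² - trace · λ + det = 0.
  trace = 7 + 19 = 26, det = 7·19 - (-5)² = 108.
Step 2 — discriminant:
  Δ = trace² - 4·det = 676 - 432 = 244.
Step 3 — eigenvalues:
  λ = (trace ± √Δ)/2 = (26 ± 15.6205)/2,
  λ_1 = 20.8102,  λ_2 = 5.1898.

Step 4 — unit eigenvector for λ_1: solve (Sigma - λ_1 I)v = 0. First row:
  (7 - 20.8102)·v_x + (-5)·v_y = 0, i.e. (-13.8102)·v_x + (-5)·v_y = 0,
  so v ∝ (b, λ_1 - a) = (-5, 13.8102); multiply by -1 so the first entry is positive: u = (5, -13.8102).
  ||u|| = √((5)² + (-13.8102)²) = √(215.723) ≈ 14.6875,
  v_1 = u/||u|| ≈ (0.3404, -0.9403) (||v_1|| = 1).

λ_1 = 20.8102,  λ_2 = 5.1898;  v_1 ≈ (0.3404, -0.9403)


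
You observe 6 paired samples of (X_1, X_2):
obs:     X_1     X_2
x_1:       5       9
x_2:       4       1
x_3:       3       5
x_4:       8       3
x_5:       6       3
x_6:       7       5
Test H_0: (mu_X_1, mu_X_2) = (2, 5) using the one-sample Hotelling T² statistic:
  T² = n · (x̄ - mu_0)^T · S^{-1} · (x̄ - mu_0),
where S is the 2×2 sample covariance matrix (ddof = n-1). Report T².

Step 1 — sample mean vector:
  mean(X_1) = (5 + 4 + 3 + 8 + 6 + 7) / 6 = 33/6 = 5.5
  mean(X_2) = (9 + 1 + 5 + 3 + 3 + 5) / 6 = 26/6 = 4.3333
  x̄ = (5.5, 4.3333),  deviation x̄ - mu_0 = (5.5, 4.3333) - (2, 5) = (3.5, -0.6667).

Step 2 — sample covariance matrix, S[i,j] = (1/(n-1)) · Σ_k (x_{k,i} - mean_i) · (x_{k,j} - mean_j), divisor n-1 = 5:
  S[X_1,X_1] = ((-0.5)·(-0.5) + (-1.5)·(-1.5) + (-2.5)·(-2.5) + (2.5)·(2.5) + (0.5)·(0.5) + (1.5)·(1.5)) / 5 = 17.5/5 = 3.5
  S[X_1,X_2] = ((-0.5)·(4.6667) + (-1.5)·(-3.3333) + (-2.5)·(0.6667) + (2.5)·(-1.3333) + (0.5)·(-1.3333) + (1.5)·(0.6667)) / 5 = -2/5 = -0.4
  S[X_2,X_2] = ((4.6667)·(4.6667) + (-3.3333)·(-3.3333) + (0.6667)·(0.6667) + (-1.3333)·(-1.3333) + (-1.3333)·(-1.3333) + (0.6667)·(0.6667)) / 5 = 37.3333/5 = 7.4667
  S = [[3.5, -0.4],
 [-0.4, 7.4667]].

Step 3 — invert S. det(S) = 3.5·7.4667 - (-0.4)² = 25.9733.
  S^{-1} = (1/det) · [[d, -b], [-b, a]] = [[0.2875, 0.0154],
 [0.0154, 0.1348]].

Step 4 — quadratic form (x̄ - mu_0)^T · S^{-1} · (x̄ - mu_0):
  S^{-1} · (x̄ - mu_0) = (0.9959, -0.0359),
  (x̄ - mu_0)^T · [...] = (3.5)·(0.9959) + (-0.6667)·(-0.0359) = 3.5096.

Step 5 — scale by n: T² = 6 · 3.5096 = 21.0575.

T² ≈ 21.0575


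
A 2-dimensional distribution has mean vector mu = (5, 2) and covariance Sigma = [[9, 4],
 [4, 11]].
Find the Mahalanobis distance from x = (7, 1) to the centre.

Step 1 — centre the observation: (x - mu) = (2, -1).

Step 2 — invert Sigma. det(Sigma) = 9·11 - (4)² = 83.
  Sigma^{-1} = (1/det) · [[d, -b], [-b, a]] = [[0.1325, -0.0482],
 [-0.0482, 0.1084]].

Step 3 — form the quadratic (x - mu)^T · Sigma^{-1} · (x - mu):
  Sigma^{-1} · (x - mu) = (0.3133, -0.2048).
  (x - mu)^T · [Sigma^{-1} · (x - mu)] = (2)·(0.3133) + (-1)·(-0.2048) = 0.8313.

Step 4 — take square root: d = √(0.8313) ≈ 0.9118.

d(x, mu) = √(0.8313) ≈ 0.9118


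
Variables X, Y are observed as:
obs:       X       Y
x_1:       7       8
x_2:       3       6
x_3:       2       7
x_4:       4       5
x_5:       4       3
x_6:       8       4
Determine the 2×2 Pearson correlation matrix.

Step 1 — column means:
  mean(X) = (7 + 3 + 2 + 4 + 4 + 8) / 6 = 28/6 = 4.6667
  mean(Y) = (8 + 6 + 7 + 5 + 3 + 4) / 6 = 33/6 = 5.5

Step 2 — sample variances and covariances s[i,j] = (1/(n-1)) · Σ_k (x_{k,i} - mean_i) · (x_{k,j} - mean_j), with n-1 = 5:
  s[X,X] = ((2.3333)·(2.3333) + (-1.6667)·(-1.6667) + (-2.6667)·(-2.6667) + (-0.6667)·(-0.6667) + (-0.6667)·(-0.6667) + (3.3333)·(3.3333)) / 5 = 27.3333/5 = 5.4667
  s[X,Y] = ((2.3333)·(2.5) + (-1.6667)·(0.5) + (-2.6667)·(1.5) + (-0.6667)·(-0.5) + (-0.6667)·(-2.5) + (3.3333)·(-1.5)) / 5 = -2/5 = -0.4
  s[Y,Y] = ((2.5)·(2.5) + (0.5)·(0.5) + (1.5)·(1.5) + (-0.5)·(-0.5) + (-2.5)·(-2.5) + (-1.5)·(-1.5)) / 5 = 17.5/5 = 3.5
  Sample standard deviations s_i = √(s[i,i]):
  s(X) = √(5.4667) = 2.3381
  s(Y) = √(3.5) = 1.8708

Step 3 — r_{ij} = s_{ij} / (s_i · s_j):
  r[X,X] = 1 (diagonal).
  r[X,Y] = -0.4 / (2.3381 · 1.8708) = -0.4 / 4.3742 = -0.0914
  r[Y,Y] = 1 (diagonal).

R is symmetric with unit diagonal. Assembling:

R = [[1, -0.0914],
 [-0.0914, 1]]


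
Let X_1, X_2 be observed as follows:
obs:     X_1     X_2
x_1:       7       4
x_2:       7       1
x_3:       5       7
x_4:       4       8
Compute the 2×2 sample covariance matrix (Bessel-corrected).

Step 1 — column means:
  mean(X_1) = (7 + 7 + 5 + 4) / 4 = 23/4 = 5.75
  mean(X_2) = (4 + 1 + 7 + 8) / 4 = 20/4 = 5

Step 2 — sample covariance S[i,j] = (1/(n-1)) · Σ_k (x_{k,i} - mean_i) · (x_{k,j} - mean_j), with n-1 = 3.
  S[X_1,X_1] = ((1.25)·(1.25) + (1.25)·(1.25) + (-0.75)·(-0.75) + (-1.75)·(-1.75)) / 3 = 6.75/3 = 2.25
  S[X_1,X_2] = ((1.25)·(-1) + (1.25)·(-4) + (-0.75)·(2) + (-1.75)·(3)) / 3 = -13/3 = -4.3333
  S[X_2,X_2] = ((-1)·(-1) + (-4)·(-4) + (2)·(2) + (3)·(3)) / 3 = 30/3 = 10

S is symmetric (S[j,i] = S[i,j]). Assembling:

S = [[2.25, -4.3333],
 [-4.3333, 10]]


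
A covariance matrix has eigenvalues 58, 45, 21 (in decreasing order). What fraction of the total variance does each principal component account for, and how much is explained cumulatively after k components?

Step 1 — total variance = trace(Sigma) = Σ λ_i = 58 + 45 + 21 = 124.

Step 2 — fraction explained by component i = λ_i / Σ λ:
  PC1: 58/124 = 0.4677
  PC2: 45/124 = 0.3629
  PC3: 21/124 = 0.1694

Step 3 — cumulative fraction after k components = (λ_1 + ... + λ_k) / Σ λ:
  k = 1: 58/124 = 0.4677
  k = 2: (58 + 45)/124 = 103/124 = 0.8306
  k = 3: (58 + 45 + 21)/124 = 124/124 = 1

Summary (fraction, with percent):

explained: PC1 0.4677 (46.77%), PC2 0.3629 (36.29%), PC3 0.1694 (16.94%);  cumulative: 0.4677, 0.8306, 1


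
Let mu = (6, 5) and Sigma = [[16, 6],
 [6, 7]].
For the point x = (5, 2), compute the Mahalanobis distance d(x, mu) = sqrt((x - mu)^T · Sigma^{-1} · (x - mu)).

Step 1 — centre the observation: (x - mu) = (-1, -3).

Step 2 — invert Sigma. det(Sigma) = 16·7 - (6)² = 76.
  Sigma^{-1} = (1/det) · [[d, -b], [-b, a]] = [[0.0921, -0.0789],
 [-0.0789, 0.2105]].

Step 3 — form the quadratic (x - mu)^T · Sigma^{-1} · (x - mu):
  Sigma^{-1} · (x - mu) = (0.1447, -0.5526).
  (x - mu)^T · [Sigma^{-1} · (x - mu)] = (-1)·(0.1447) + (-3)·(-0.5526) = 1.5132.

Step 4 — take square root: d = √(1.5132) ≈ 1.2301.

d(x, mu) = √(1.5132) ≈ 1.2301


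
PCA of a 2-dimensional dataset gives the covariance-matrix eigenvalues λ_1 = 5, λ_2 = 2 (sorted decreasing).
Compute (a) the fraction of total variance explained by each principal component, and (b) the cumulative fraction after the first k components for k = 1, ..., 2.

Step 1 — total variance = trace(Sigma) = Σ λ_i = 5 + 2 = 7.

Step 2 — fraction explained by component i = λ_i / Σ λ:
  PC1: 5/7 = 0.7143
  PC2: 2/7 = 0.2857

Step 3 — cumulative fraction after k components = (λ_1 + ... + λ_k) / Σ λ:
  k = 1: 5/7 = 0.7143
  k = 2: (5 + 2)/7 = 7/7 = 1

Summary (fraction, with percent):

explained: PC1 0.7143 (71.43%), PC2 0.2857 (28.57%);  cumulative: 0.7143, 1


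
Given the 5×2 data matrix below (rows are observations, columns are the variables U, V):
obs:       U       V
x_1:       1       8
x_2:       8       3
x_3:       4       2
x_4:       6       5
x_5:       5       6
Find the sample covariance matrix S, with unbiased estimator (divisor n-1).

Step 1 — column means:
  mean(U) = (1 + 8 + 4 + 6 + 5) / 5 = 24/5 = 4.8
  mean(V) = (8 + 3 + 2 + 5 + 6) / 5 = 24/5 = 4.8

Step 2 — sample covariance S[i,j] = (1/(n-1)) · Σ_k (x_{k,i} - mean_i) · (x_{k,j} - mean_j), with n-1 = 4.
  S[U,U] = ((-3.8)·(-3.8) + (3.2)·(3.2) + (-0.8)·(-0.8) + (1.2)·(1.2) + (0.2)·(0.2)) / 4 = 26.8/4 = 6.7
  S[U,V] = ((-3.8)·(3.2) + (3.2)·(-1.8) + (-0.8)·(-2.8) + (1.2)·(0.2) + (0.2)·(1.2)) / 4 = -15.2/4 = -3.8
  S[V,V] = ((3.2)·(3.2) + (-1.8)·(-1.8) + (-2.8)·(-2.8) + (0.2)·(0.2) + (1.2)·(1.2)) / 4 = 22.8/4 = 5.7

S is symmetric (S[j,i] = S[i,j]). Assembling:

S = [[6.7, -3.8],
 [-3.8, 5.7]]
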